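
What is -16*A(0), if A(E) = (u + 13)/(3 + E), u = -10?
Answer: -16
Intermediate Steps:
A(E) = 3/(3 + E) (A(E) = (-10 + 13)/(3 + E) = 3/(3 + E))
-16*A(0) = -48/(3 + 0) = -48/3 = -16*1 = -16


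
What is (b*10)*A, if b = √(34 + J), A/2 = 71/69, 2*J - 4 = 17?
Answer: 710*√178/69 ≈ 137.28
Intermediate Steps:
J = 21/2 (J = 2 + (½)*17 = 2 + 17/2 = 21/2 ≈ 10.500)
A = 142/69 (A = 2*(71/69) = 142/69 ≈ 2.0580)
b = √178/2 (b = √(34 + 21/2) = √(89/2) = √178/2 ≈ 6.6708)
(b*10)*A = ((√178/2)*10)*(142/69) = (5*√178)*(142/69) = 710*√178/69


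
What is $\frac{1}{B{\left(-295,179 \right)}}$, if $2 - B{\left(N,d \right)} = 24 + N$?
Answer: $\frac{1}{273} \approx 0.003663$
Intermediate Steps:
$B{\left(N,d \right)} = -22 - N$ ($B{\left(N,d \right)} = 2 - \left(24 + N\right) = -22 - N$)
$\frac{1}{B{\left(-295,179 \right)}} = \frac{1}{-22 - -295} = \frac{1}{-22 + 295} = \frac{1}{273}$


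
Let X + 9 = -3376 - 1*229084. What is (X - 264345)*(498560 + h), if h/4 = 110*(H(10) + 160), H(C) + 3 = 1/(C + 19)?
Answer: -8178552068000/29 ≈ -2.8202e+11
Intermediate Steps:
X = -232469 (X = -9 + (-3376 - 1*229084) = -9 + (-3376 - 229084) = -9 - 232460 = -232469)
H(C) = -3 + 1/(19 + C) (H(C) = -3 + 1/(C + 19) = -3 + 1/(19 + C))
h = 2003760/29 (h = 4*(110*((-56 - 3*10)/(19 + 10) + 160)) = 4*(110*((-56 - 30)/29 + 160)) = 4*(110*((1/29)*(-86) + 160)) = 4*(110*(-86/29 + 160)) = 4*(110*(4554/29)) = 4*(500940/29) = 2003760/29 ≈ 69095.)
(X - 264345)*(498560 + h) = (-232469 - 264345)*(498560 + 2003760/29) = -496814*16462000/29 = -8178552068000/29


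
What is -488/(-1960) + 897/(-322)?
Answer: -1243/490 ≈ -2.5367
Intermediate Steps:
-488/(-1960) + 897/(-322) = -488*(-1/1960) + 897*(-1/322) = 61/245 - 39/14 = -1243/490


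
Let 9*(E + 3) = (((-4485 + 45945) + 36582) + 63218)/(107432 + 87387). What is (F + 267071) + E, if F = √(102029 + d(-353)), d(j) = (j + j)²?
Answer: 468269427488/1753371 + √600465 ≈ 2.6784e+5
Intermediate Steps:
d(j) = 4*j² (d(j) = (2*j)² = 4*j²)
E = -5118853/1753371 (E = -3 + ((((-4485 + 45945) + 36582) + 63218)/(107432 + 87387))/9 = -3 + (((41460 + 36582) + 63218)/194819)/9 = -3 + ((78042 + 63218)*(1/194819))/9 = -3 + (141260*(1/194819))/9 = -3 + (⅑)*(141260/194819) = -3 + 141260/1753371 = -5118853/1753371 ≈ -2.9194)
F = √600465 (F = √(102029 + 4*(-353)²) = √(102029 + 4*124609) = √(102029 + 498436) = √600465 ≈ 774.90)
(F + 267071) + E = (√600465 + 267071) - 5118853/1753371 = (267071 + √600465) - 5118853/1753371 = 468269427488/1753371 + √600465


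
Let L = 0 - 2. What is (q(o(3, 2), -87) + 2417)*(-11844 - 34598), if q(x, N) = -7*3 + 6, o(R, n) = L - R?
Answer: -111553684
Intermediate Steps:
L = -2
o(R, n) = -2 - R
q(x, N) = -15 (q(x, N) = -21 + 6 = -15)
(q(o(3, 2), -87) + 2417)*(-11844 - 34598) = (-15 + 2417)*(-11844 - 34598) = 2402*(-46442) = -111553684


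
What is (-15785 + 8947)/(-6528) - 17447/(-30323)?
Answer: 160621345/98974272 ≈ 1.6229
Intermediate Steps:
(-15785 + 8947)/(-6528) - 17447/(-30323) = -6838*(-1/6528) - 17447*(-1/30323) = 3419/3264 + 17447/30323 = 160621345/98974272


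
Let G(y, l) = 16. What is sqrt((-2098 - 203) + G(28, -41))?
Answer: I*sqrt(2285) ≈ 47.802*I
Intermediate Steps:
sqrt((-2098 - 203) + G(28, -41)) = sqrt((-2098 - 203) + 16) = sqrt(-2301 + 16) = sqrt(-2285) = I*sqrt(2285)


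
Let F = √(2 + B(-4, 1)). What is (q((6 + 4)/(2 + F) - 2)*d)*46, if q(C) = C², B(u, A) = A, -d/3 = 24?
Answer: -2066688 + 1192320*√3 ≈ -1529.2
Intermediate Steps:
d = -72 (d = -3*24 = -72)
F = √3 (F = √(2 + 1) = √3 ≈ 1.7320)
(q((6 + 4)/(2 + F) - 2)*d)*46 = (((6 + 4)/(2 + √3) - 2)²*(-72))*46 = ((10/(2 + √3) - 2)²*(-72))*46 = ((-2 + 10/(2 + √3))²*(-72))*46 = -72*(-2 + 10/(2 + √3))²*46 = -3312*(-2 + 10/(2 + √3))²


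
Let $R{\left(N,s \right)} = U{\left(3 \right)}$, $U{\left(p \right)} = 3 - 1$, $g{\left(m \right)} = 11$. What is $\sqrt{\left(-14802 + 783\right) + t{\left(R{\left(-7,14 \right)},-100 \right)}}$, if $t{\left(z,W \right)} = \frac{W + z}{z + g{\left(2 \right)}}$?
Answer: $\frac{i \sqrt{2370485}}{13} \approx 118.43 i$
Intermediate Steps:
$U{\left(p \right)} = 2$ ($U{\left(p \right)} = 3 - 1 = 2$)
$R{\left(N,s \right)} = 2$
$t{\left(z,W \right)} = \frac{W + z}{11 + z}$ ($t{\left(z,W \right)} = \frac{W + z}{z + 11} = \frac{W + z}{11 + z}$)
$\sqrt{\left(-14802 + 783\right) + t{\left(R{\left(-7,14 \right)},-100 \right)}} = \sqrt{\left(-14802 + 783\right) + \frac{-100 + 2}{11 + 2}} = \sqrt{-14019 + \frac{1}{13} \left(-98\right)} = \sqrt{-14019 - \frac{98}{13}} = \sqrt{- \frac{182345}{13}} = \frac{i \sqrt{2370485}}{13}$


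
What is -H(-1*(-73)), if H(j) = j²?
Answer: -5329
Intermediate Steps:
-H(-1*(-73)) = -(-1*(-73))² = -1*73² = -1*5329 = -5329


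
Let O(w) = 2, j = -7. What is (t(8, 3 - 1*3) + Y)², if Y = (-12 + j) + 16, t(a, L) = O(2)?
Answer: 1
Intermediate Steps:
t(a, L) = 2
Y = -3 (Y = (-12 - 7) + 16 = -19 + 16 = -3)
(t(8, 3 - 1*3) + Y)² = (2 - 3)² = (-1)² = 1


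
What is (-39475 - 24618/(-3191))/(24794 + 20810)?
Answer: -125940107/145522364 ≈ -0.86543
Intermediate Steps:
(-39475 - 24618/(-3191))/(24794 + 20810) = (-39475 - 24618*(-1/3191))/45604 = (-39475 + 24618/3191)*(1/45604) = -125940107/3191*1/45604 = -125940107/145522364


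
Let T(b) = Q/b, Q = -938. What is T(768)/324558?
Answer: -469/124630272 ≈ -3.7631e-6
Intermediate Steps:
T(b) = -938/b
T(768)/324558 = -938/768/324558 = -938*1/768*(1/324558) = -469/384*1/324558 = -469/124630272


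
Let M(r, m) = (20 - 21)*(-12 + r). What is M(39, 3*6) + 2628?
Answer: 2601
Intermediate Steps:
M(r, m) = 12 - r (M(r, m) = -(-12 + r) = 12 - r)
M(39, 3*6) + 2628 = (12 - 1*39) + 2628 = (12 - 39) + 2628 = -27 + 2628 = 2601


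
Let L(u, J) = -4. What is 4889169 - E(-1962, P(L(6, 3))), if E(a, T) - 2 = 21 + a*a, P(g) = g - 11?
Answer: 1039702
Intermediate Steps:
P(g) = -11 + g
E(a, T) = 23 + a**2 (E(a, T) = 2 + (21 + a*a) = 2 + (21 + a**2) = 23 + a**2)
4889169 - E(-1962, P(L(6, 3))) = 4889169 - (23 + (-1962)**2) = 4889169 - (23 + 3849444) = 4889169 - 1*3849467 = 4889169 - 3849467 = 1039702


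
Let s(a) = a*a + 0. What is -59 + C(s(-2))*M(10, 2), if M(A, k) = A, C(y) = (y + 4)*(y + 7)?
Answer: 821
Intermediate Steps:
s(a) = a² (s(a) = a² + 0 = a²)
C(y) = (4 + y)*(7 + y)
-59 + C(s(-2))*M(10, 2) = -59 + (28 + ((-2)²)² + 11*(-2)²)*10 = -59 + (28 + 4² + 11*4)*10 = -59 + (28 + 16 + 44)*10 = -59 + 88*10 = -59 + 880 = 821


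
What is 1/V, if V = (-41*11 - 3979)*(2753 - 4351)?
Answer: 1/7079140 ≈ 1.4126e-7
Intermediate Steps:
V = 7079140 (V = (-451 - 3979)*(-1598) = -4430*(-1598) = 7079140)
1/V = 1/7079140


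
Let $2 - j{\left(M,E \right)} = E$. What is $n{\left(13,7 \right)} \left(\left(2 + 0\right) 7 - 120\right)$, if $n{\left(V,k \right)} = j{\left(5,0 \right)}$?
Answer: $-212$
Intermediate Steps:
$j{\left(M,E \right)} = 2 - E$
$n{\left(V,k \right)} = 2$ ($n{\left(V,k \right)} = 2 - 0 = 2 + 0 = 2$)
$n{\left(13,7 \right)} \left(\left(2 + 0\right) 7 - 120\right) = 2 \left(\left(2 + 0\right) 7 - 120\right) = 2 \left(2 \cdot 7 - 120\right) = 2 \left(14 - 120\right) = 2 \left(-106\right) = -212$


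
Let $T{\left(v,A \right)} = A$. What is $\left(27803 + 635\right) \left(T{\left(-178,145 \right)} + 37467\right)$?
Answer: $1069610056$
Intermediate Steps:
$\left(27803 + 635\right) \left(T{\left(-178,145 \right)} + 37467\right) = \left(27803 + 635\right) \left(145 + 37467\right) = 28438 \cdot 37612 = 1069610056$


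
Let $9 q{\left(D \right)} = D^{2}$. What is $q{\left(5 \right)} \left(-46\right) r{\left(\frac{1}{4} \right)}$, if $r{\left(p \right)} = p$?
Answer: $- \frac{575}{18} \approx -31.944$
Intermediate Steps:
$q{\left(D \right)} = \frac{D^{2}}{9}$
$q{\left(5 \right)} \left(-46\right) r{\left(\frac{1}{4} \right)} = \frac{\frac{5^{2}}{9} \left(-46\right)}{4} = \frac{1}{9} \cdot 25 \left(-46\right) \frac{1}{4} = \frac{25}{9} \left(-46\right) \frac{1}{4} = \left(- \frac{1150}{9}\right) \frac{1}{4} = - \frac{575}{18}$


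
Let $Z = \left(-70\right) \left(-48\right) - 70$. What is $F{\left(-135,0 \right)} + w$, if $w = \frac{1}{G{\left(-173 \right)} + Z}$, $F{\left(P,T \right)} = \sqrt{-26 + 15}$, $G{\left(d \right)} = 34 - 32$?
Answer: $\frac{1}{3292} + i \sqrt{11} \approx 0.00030377 + 3.3166 i$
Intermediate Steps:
$Z = 3290$ ($Z = 3360 - 70 = 3290$)
$G{\left(d \right)} = 2$
$F{\left(P,T \right)} = i \sqrt{11}$ ($F{\left(P,T \right)} = \sqrt{-11} = i \sqrt{11}$)
$w = \frac{1}{3292}$ ($w = \frac{1}{2 + 3290} = \frac{1}{3292} \approx 0.00030377$)
$F{\left(-135,0 \right)} + w = i \sqrt{11} + \frac{1}{3292} = \frac{1}{3292} + i \sqrt{11}$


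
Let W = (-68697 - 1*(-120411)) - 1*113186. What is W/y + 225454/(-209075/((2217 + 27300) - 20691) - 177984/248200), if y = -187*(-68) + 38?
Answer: -393891500508064828/42616934434571 ≈ -9242.6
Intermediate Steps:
y = 12754 (y = 12716 + 38 = 12754)
W = -61472 (W = (-68697 + 120411) - 113186 = 51714 - 113186 = -61472)
W/y + 225454/(-209075/((2217 + 27300) - 20691) - 177984/248200) = -61472/12754 + 225454/(-209075/((2217 + 27300) - 20691) - 177984/248200) = -61472*1/12754 + 225454/(-209075/(29517 - 20691) - 177984*1/248200) = -30736/6377 + 225454/(-209075/8826 - 22248/31025) = -30736/6377 + 225454/(-6682912723/273826650) = -30736/6377 + 225454*(-273826650/6682912723) = -30736/6377 - 61735313549100/6682912723 = -393891500508064828/42616934434571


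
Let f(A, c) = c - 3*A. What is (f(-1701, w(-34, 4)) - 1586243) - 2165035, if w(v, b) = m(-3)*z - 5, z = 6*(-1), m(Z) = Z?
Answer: -3746162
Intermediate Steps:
z = -6
w(v, b) = 13 (w(v, b) = -3*(-6) - 5 = 18 - 5 = 13)
(f(-1701, w(-34, 4)) - 1586243) - 2165035 = ((13 - 3*(-1701)) - 1586243) - 2165035 = ((13 + 5103) - 1586243) - 2165035 = (5116 - 1586243) - 2165035 = -1581127 - 2165035 = -3746162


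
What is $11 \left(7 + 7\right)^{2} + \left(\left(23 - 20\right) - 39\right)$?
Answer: $2120$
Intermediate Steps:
$11 \left(7 + 7\right)^{2} + \left(\left(23 - 20\right) - 39\right) = 11 \cdot 14^{2} + \left(3 - 39\right) = 11 \cdot 196 - 36 = 2156 - 36 = 2120$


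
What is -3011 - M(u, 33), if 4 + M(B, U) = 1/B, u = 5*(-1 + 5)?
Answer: -60141/20 ≈ -3007.1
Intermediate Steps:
u = 20 (u = 5*4 = 20)
M(B, U) = -4 + 1/B
-3011 - M(u, 33) = -3011 - (-4 + 1/20) = -3011 - 1*(-79/20) = -3011 + 79/20 = -60141/20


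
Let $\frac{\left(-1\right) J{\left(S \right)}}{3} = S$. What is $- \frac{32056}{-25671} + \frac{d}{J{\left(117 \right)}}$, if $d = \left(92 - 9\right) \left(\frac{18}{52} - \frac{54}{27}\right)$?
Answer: $\frac{128054285}{78091182} \approx 1.6398$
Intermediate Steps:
$J{\left(S \right)} = - 3 S$
$d = - \frac{3569}{26}$ ($d = 83 \left(18 \cdot \frac{1}{52} - 2\right) = 83 \left(\frac{9}{26} - 2\right) = 83 \left(- \frac{43}{26}\right) = - \frac{3569}{26} \approx -137.27$)
$- \frac{32056}{-25671} + \frac{d}{J{\left(117 \right)}} = - \frac{32056}{-25671} - \frac{3569}{26 \left(\left(-3\right) 117\right)} = \left(-32056\right) \left(- \frac{1}{25671}\right) - \frac{3569}{26 \left(-351\right)} = \frac{32056}{25671} - - \frac{3569}{9126} = \frac{32056}{25671} + \frac{3569}{9126} = \frac{128054285}{78091182}$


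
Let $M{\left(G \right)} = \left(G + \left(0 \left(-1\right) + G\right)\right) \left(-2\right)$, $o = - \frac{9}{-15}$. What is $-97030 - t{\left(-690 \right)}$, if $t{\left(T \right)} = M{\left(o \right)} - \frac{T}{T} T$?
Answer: $- \frac{488588}{5} \approx -97718.0$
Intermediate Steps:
$o = \frac{3}{5}$ ($o = \left(-9\right) \left(- \frac{1}{15}\right) = \frac{3}{5} \approx 0.6$)
$M{\left(G \right)} = - 4 G$ ($M{\left(G \right)} = \left(G + \left(0 + G\right)\right) \left(-2\right) = \left(G + G\right) \left(-2\right) = 2 G \left(-2\right) = - 4 G$)
$t{\left(T \right)} = - \frac{12}{5} - T$ ($t{\left(T \right)} = \left(-4\right) \frac{3}{5} - \frac{T}{T} T = - \frac{12}{5} - 1 T = - \frac{12}{5} - T$)
$-97030 - t{\left(-690 \right)} = -97030 - \left(- \frac{12}{5} - -690\right) = -97030 - \left(- \frac{12}{5} + 690\right) = -97030 - \frac{3438}{5} = - \frac{488588}{5}$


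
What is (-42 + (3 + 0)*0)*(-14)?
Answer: 588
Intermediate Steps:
(-42 + (3 + 0)*0)*(-14) = (-42 + 3*0)*(-14) = (-42 + 0)*(-14) = -42*(-14) = 588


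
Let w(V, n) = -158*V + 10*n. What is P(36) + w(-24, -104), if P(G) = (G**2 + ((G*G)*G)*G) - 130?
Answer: 1683534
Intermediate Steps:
P(G) = -130 + G**2 + G**4 (P(G) = (G**2 + (G**2*G)*G) - 130 = (G**2 + G**3*G) - 130 = (G**2 + G**4) - 130 = -130 + G**2 + G**4)
P(36) + w(-24, -104) = (-130 + 36**2 + 36**4) + (-158*(-24) + 10*(-104)) = (-130 + 1296 + 1679616) + (3792 - 1040) = 1680782 + 2752 = 1683534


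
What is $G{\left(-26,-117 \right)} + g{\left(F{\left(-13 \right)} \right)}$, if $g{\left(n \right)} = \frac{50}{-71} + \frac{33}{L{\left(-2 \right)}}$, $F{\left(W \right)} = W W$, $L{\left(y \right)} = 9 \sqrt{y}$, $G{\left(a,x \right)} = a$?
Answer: $- \frac{1896}{71} - \frac{11 i \sqrt{2}}{6} \approx -26.704 - 2.5927 i$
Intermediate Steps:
$F{\left(W \right)} = W^{2}$
$g{\left(n \right)} = - \frac{50}{71} - \frac{11 i \sqrt{2}}{6}$ ($g{\left(n \right)} = \frac{50}{-71} + \frac{33}{9 \sqrt{-2}} = 50 \left(- \frac{1}{71}\right) + \frac{33}{9 i \sqrt{2}} = - \frac{50}{71} + \frac{33}{9 i \sqrt{2}} = - \frac{50}{71} + 33 \left(- \frac{i \sqrt{2}}{18}\right) = - \frac{50}{71} - \frac{11 i \sqrt{2}}{6}$)
$G{\left(-26,-117 \right)} + g{\left(F{\left(-13 \right)} \right)} = -26 - \left(\frac{50}{71} + \frac{11 i \sqrt{2}}{6}\right) = - \frac{1896}{71} - \frac{11 i \sqrt{2}}{6}$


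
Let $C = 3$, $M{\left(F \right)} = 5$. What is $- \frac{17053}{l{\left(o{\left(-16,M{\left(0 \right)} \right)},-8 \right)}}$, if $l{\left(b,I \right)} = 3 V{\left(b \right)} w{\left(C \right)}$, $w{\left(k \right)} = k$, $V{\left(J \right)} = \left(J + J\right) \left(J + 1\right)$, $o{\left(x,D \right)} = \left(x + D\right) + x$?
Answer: $- \frac{17053}{12636} \approx -1.3496$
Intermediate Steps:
$o{\left(x,D \right)} = D + 2 x$ ($o{\left(x,D \right)} = \left(D + x\right) + x = D + 2 x$)
$V{\left(J \right)} = 2 J \left(1 + J\right)$
$l{\left(b,I \right)} = 18 b \left(1 + b\right)$ ($l{\left(b,I \right)} = 3 \cdot 2 b \left(1 + b\right) 3 = 6 b \left(1 + b\right) 3 = 18 b \left(1 + b\right)$)
$- \frac{17053}{l{\left(o{\left(-16,M{\left(0 \right)} \right)},-8 \right)}} = - \frac{17053}{18 \left(5 + 2 \left(-16\right)\right) \left(1 + \left(5 + 2 \left(-16\right)\right)\right)} = - \frac{17053}{18 \left(5 - 32\right) \left(1 + \left(5 - 32\right)\right)} = - \frac{17053}{18 \left(-27\right) \left(1 - 27\right)} = - \frac{17053}{18 \left(-27\right) \left(-26\right)} = - \frac{17053}{12636}$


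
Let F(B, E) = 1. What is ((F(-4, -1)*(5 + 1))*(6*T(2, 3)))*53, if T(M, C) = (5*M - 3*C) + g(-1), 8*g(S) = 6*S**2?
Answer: 3339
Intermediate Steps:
g(S) = 3*S**2/4 (g(S) = (6*S**2)/8 = 3*S**2/4)
T(M, C) = 3/4 - 3*C + 5*M (T(M, C) = (5*M - 3*C) + (3/4)*(-1)**2 = (-3*C + 5*M) + (3/4)*1 = (-3*C + 5*M) + 3/4 = 3/4 - 3*C + 5*M)
((F(-4, -1)*(5 + 1))*(6*T(2, 3)))*53 = ((1*(5 + 1))*(6*(3/4 - 3*3 + 5*2)))*53 = ((1*6)*(6*(3/4 - 9 + 10)))*53 = (6*(6*(7/4)))*53 = (6*(21/2))*53 = 63*53 = 3339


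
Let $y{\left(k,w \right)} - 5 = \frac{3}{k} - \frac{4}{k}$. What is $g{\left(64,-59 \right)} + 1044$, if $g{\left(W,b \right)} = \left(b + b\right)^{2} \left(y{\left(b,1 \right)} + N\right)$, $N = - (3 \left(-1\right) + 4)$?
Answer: $56976$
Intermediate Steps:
$y{\left(k,w \right)} = 5 - \frac{1}{k}$ ($y{\left(k,w \right)} = 5 + \left(\frac{3}{k} - \frac{4}{k}\right) = 5 - \frac{1}{k}$)
$N = -1$ ($N = - (-3 + 4) = \left(-1\right) 1 = -1$)
$g{\left(W,b \right)} = 4 b^{2} \left(4 - \frac{1}{b}\right)$ ($g{\left(W,b \right)} = \left(b + b\right)^{2} \left(\left(5 - \frac{1}{b}\right) - 1\right) = \left(2 b\right)^{2} \left(4 - \frac{1}{b}\right) = 4 b^{2} \left(4 - \frac{1}{b}\right)$)
$g{\left(64,-59 \right)} + 1044 = 4 \left(-59\right) \left(-1 + 4 \left(-59\right)\right) + 1044 = 4 \left(-59\right) \left(-1 - 236\right) + 1044 = 4 \left(-59\right) \left(-237\right) + 1044 = 55932 + 1044 = 56976$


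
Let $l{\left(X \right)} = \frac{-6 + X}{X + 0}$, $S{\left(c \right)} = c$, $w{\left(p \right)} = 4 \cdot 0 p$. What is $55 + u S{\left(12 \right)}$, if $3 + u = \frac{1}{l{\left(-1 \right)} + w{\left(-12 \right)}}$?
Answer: $\frac{145}{7} \approx 20.714$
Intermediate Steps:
$w{\left(p \right)} = 0$ ($w{\left(p \right)} = 0 p = 0$)
$l{\left(X \right)} = \frac{-6 + X}{X}$
$u = - \frac{20}{7}$ ($u = -3 + \frac{1}{\frac{-6 - 1}{-1} + 0} = -3 + \frac{1}{\left(-1\right) \left(-7\right) + 0} = -3 + \frac{1}{7 + 0} = -3 + \frac{1}{7} = - \frac{20}{7} \approx -2.8571$)
$55 + u S{\left(12 \right)} = 55 - \frac{240}{7} = \frac{145}{7}$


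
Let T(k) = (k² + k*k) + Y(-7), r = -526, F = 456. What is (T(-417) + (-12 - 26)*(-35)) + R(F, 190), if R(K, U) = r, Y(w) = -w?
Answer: 348589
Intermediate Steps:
T(k) = 7 + 2*k² (T(k) = (k² + k*k) - 1*(-7) = (k² + k²) + 7 = 2*k² + 7 = 7 + 2*k²)
R(K, U) = -526
(T(-417) + (-12 - 26)*(-35)) + R(F, 190) = ((7 + 2*(-417)²) + (-12 - 26)*(-35)) - 526 = ((7 + 2*173889) - 38*(-35)) - 526 = ((7 + 347778) + 1330) - 526 = (347785 + 1330) - 526 = 349115 - 526 = 348589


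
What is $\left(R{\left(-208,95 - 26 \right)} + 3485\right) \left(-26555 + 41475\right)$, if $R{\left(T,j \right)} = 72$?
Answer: $53070440$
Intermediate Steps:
$\left(R{\left(-208,95 - 26 \right)} + 3485\right) \left(-26555 + 41475\right) = \left(72 + 3485\right) \left(-26555 + 41475\right) = 3557 \cdot 14920 = 53070440$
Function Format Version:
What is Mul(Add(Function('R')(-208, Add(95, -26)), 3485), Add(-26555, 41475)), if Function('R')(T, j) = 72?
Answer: 53070440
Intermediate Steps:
Mul(Add(Function('R')(-208, Add(95, -26)), 3485), Add(-26555, 41475)) = Mul(Add(72, 3485), Add(-26555, 41475)) = Mul(3557, 14920) = 53070440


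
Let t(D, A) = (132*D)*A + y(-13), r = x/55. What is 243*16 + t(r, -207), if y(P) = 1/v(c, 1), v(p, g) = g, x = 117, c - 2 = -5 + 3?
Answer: -271183/5 ≈ -54237.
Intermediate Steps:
c = 0 (c = 2 + (-5 + 3) = 2 - 2 = 0)
r = 117/55 ≈ 2.1273
y(P) = 1 (y(P) = 1/1 = 1)
t(D, A) = 1 + 132*A*D (t(D, A) = (132*D)*A + 1 = 132*A*D + 1 = 1 + 132*A*D)
243*16 + t(r, -207) = 243*16 + (1 + 132*(-207)*(117/55)) = 3888 + (1 - 290628/5) = 3888 - 290623/5 = -271183/5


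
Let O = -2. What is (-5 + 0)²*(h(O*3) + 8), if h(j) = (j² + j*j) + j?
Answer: 1850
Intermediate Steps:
h(j) = j + 2*j² (h(j) = (j² + j²) + j = 2*j² + j = j + 2*j²)
(-5 + 0)²*(h(O*3) + 8) = (-5 + 0)²*((-2*3)*(1 + 2*(-2*3)) + 8) = (-5)²*(-6*(1 + 2*(-6)) + 8) = 25*(-6*(1 - 12) + 8) = 25*(-6*(-11) + 8) = 25*(66 + 8) = 25*74 = 1850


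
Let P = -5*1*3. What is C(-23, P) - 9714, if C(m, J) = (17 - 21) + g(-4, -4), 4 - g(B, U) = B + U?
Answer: -9706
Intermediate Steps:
g(B, U) = 4 - B - U (g(B, U) = 4 - (B + U) = 4 + (-B - U) = 4 - B - U)
P = -15 (P = -5*3 = -15)
C(m, J) = 8 (C(m, J) = (17 - 21) + (4 - 1*(-4) - 1*(-4)) = -4 + (4 + 4 + 4) = -4 + 12 = 8)
C(-23, P) - 9714 = 8 - 9714 = -9706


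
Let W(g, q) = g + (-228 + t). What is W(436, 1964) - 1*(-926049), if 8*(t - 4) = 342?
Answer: 3705215/4 ≈ 9.2630e+5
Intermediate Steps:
t = 187/4 (t = 4 + (⅛)*342 = 4 + 171/4 = 187/4 ≈ 46.750)
W(g, q) = -725/4 + g (W(g, q) = g + (-228 + 187/4) = g - 725/4 = -725/4 + g)
W(436, 1964) - 1*(-926049) = (-725/4 + 436) - 1*(-926049) = 1019/4 + 926049 = 3705215/4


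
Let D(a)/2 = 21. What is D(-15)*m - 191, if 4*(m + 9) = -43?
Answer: -2041/2 ≈ -1020.5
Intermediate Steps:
m = -79/4 (m = -9 + (¼)*(-43) = -9 - 43/4 = -79/4 ≈ -19.750)
D(a) = 42 (D(a) = 2*21 = 42)
D(-15)*m - 191 = 42*(-79/4) - 191 = -1659/2 - 191 = -2041/2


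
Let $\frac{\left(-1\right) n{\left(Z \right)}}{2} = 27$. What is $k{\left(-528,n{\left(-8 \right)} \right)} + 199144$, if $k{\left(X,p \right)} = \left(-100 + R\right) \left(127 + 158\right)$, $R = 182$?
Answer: $222514$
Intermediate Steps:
$n{\left(Z \right)} = -54$ ($n{\left(Z \right)} = \left(-2\right) 27 = -54$)
$k{\left(X,p \right)} = 23370$ ($k{\left(X,p \right)} = \left(-100 + 182\right) \left(127 + 158\right) = 82 \cdot 285 = 23370$)
$k{\left(-528,n{\left(-8 \right)} \right)} + 199144 = 23370 + 199144 = 222514$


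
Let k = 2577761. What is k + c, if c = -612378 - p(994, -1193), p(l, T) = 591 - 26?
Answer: 1964818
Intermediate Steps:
p(l, T) = 565
c = -612943 (c = -612378 - 1*565 = -612378 - 565 = -612943)
k + c = 2577761 - 612943 = 1964818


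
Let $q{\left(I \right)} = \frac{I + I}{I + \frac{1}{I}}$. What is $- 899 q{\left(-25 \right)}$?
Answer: $- \frac{561875}{313} \approx -1795.1$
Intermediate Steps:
$q{\left(I \right)} = \frac{2 I}{I + \frac{1}{I}}$
$- 899 q{\left(-25 \right)} = - 899 \frac{2 \left(-25\right)^{2}}{1 + \left(-25\right)^{2}} = - 899 \cdot 2 \cdot 625 \frac{1}{1 + 625} = - 899 \cdot 2 \cdot 625 \cdot \frac{1}{626} = \left(-899\right) \frac{625}{313} = - \frac{561875}{313}$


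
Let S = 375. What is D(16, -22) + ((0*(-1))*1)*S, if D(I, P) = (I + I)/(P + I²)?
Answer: 16/117 ≈ 0.13675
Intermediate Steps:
D(I, P) = 2*I/(P + I²) (D(I, P) = (2*I)/(P + I²) = 2*I/(P + I²))
D(16, -22) + ((0*(-1))*1)*S = 2*16/(-22 + 16²) + ((0*(-1))*1)*375 = 2*16/(-22 + 256) + (0*1)*375 = 2*16/234 + 0*375 = 2*16*(1/234) + 0 = 16/117 + 0 = 16/117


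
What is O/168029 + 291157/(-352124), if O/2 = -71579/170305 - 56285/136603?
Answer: -1138162619215543927371/1376472392253730998340 ≈ -0.82687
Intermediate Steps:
O = -38727046124/23264173915 (O = 2*(-71579/170305 - 56285/136603) = 2*(-19363523062/23264173915) = -38727046124/23264173915 ≈ -1.6647)
O/168029 + 291157/(-352124) = -38727046124/23264173915/168029 + 291157/(-352124) = -38727046124/23264173915*1/168029 + 291157*(-1/352124) = -38727046124/3909055878763535 - 291157/352124 = -1138162619215543927371/1376472392253730998340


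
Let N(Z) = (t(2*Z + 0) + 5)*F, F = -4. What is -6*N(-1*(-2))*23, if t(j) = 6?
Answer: 6072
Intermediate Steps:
N(Z) = -44 (N(Z) = (6 + 5)*(-4) = 11*(-4) = -44)
-6*N(-1*(-2))*23 = -6*(-44)*23 = 264*23 = 6072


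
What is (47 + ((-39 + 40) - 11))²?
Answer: 1369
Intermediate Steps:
(47 + ((-39 + 40) - 11))² = (47 + (1 - 11))² = (47 - 10)² = 37² = 1369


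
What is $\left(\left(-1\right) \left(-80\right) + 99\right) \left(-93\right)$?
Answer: $-16647$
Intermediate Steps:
$\left(\left(-1\right) \left(-80\right) + 99\right) \left(-93\right) = \left(80 + 99\right) \left(-93\right) = 179 \left(-93\right) = -16647$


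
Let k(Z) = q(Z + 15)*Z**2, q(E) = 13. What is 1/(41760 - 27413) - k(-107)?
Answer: -2135364438/14347 ≈ -1.4884e+5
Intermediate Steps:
k(Z) = 13*Z**2
1/(41760 - 27413) - k(-107) = 1/(41760 - 27413) - 13*(-107)**2 = 1/14347 - 13*11449 = 1/14347 - 1*148837 = 1/14347 - 148837 = -2135364438/14347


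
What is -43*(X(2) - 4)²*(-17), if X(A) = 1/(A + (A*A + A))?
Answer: 702491/64 ≈ 10976.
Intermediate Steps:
X(A) = 1/(A² + 2*A) (X(A) = 1/(A + (A² + A)) = 1/(A + (A + A²)) = 1/(A² + 2*A))
-43*(X(2) - 4)²*(-17) = -43*(1/(2*(2 + 2)) - 4)²*(-17) = -43*((½)/4 - 4)²*(-17) = -43*((½)*(¼) - 4)²*(-17) = -43*(⅛ - 4)²*(-17) = -43*(-31/8)²*(-17) = -43*961/64*(-17) = -41323/64*(-17) = 702491/64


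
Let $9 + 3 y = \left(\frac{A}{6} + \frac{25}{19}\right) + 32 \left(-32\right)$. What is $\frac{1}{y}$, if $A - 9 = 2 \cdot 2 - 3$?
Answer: $- \frac{171}{58711} \approx -0.0029126$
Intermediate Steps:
$A = 10$ ($A = 9 + \left(2 \cdot 2 - 3\right) = 9 + \left(4 - 3\right) = 9 + 1 = 10$)
$y = - \frac{58711}{171}$ ($y = -3 + \frac{\left(\frac{10}{6} + \frac{25}{19}\right) + 32 \left(-32\right)}{3} = -3 + \frac{\left(10 \cdot \frac{1}{6} + 25 \cdot \frac{1}{19}\right) - 1024}{3} = -3 + \frac{\left(\frac{5}{3} + \frac{25}{19}\right) - 1024}{3} = -3 + \frac{\frac{170}{57} - 1024}{3} = -3 + \frac{1}{3} \left(- \frac{58198}{57}\right) = -3 - \frac{58198}{171} = - \frac{58711}{171} \approx -343.34$)
$\frac{1}{y} = \frac{1}{- \frac{58711}{171}} = - \frac{171}{58711}$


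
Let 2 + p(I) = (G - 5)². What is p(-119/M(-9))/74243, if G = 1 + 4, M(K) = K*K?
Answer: -2/74243 ≈ -2.6939e-5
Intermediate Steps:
M(K) = K²
G = 5
p(I) = -2 (p(I) = -2 + (5 - 5)² = -2 + 0² = -2 + 0 = -2)
p(-119/M(-9))/74243 = -2/74243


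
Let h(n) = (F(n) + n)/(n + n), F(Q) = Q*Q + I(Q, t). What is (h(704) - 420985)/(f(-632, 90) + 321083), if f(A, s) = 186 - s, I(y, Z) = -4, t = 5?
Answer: -148062641/113055008 ≈ -1.3097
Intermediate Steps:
F(Q) = -4 + Q² (F(Q) = Q*Q - 4 = Q² - 4 = -4 + Q²)
h(n) = (-4 + n + n²)/(2*n) (h(n) = ((-4 + n²) + n)/(n + n) = (-4 + n + n²)/((2*n)) = (-4 + n + n²)*(1/(2*n)) = (-4 + n + n²)/(2*n))
(h(704) - 420985)/(f(-632, 90) + 321083) = ((½)*(-4 + 704 + 704²)/704 - 420985)/((186 - 1*90) + 321083) = ((½)*(1/704)*(-4 + 704 + 495616) - 420985)/((186 - 90) + 321083) = ((½)*(1/704)*496316 - 420985)/(96 + 321083) = (124079/352 - 420985)/321179 = -148062641/352*1/321179 = -148062641/113055008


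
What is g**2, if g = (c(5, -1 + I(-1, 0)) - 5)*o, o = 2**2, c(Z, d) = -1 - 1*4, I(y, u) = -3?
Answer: 1600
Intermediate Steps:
c(Z, d) = -5 (c(Z, d) = -1 - 4 = -5)
o = 4
g = -40 (g = (-5 - 5)*4 = -10*4 = -40)
g**2 = (-40)**2 = 1600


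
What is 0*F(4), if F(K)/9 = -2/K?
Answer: 0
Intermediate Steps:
F(K) = -18/K (F(K) = 9*(-2/K) = -18/K)
0*F(4) = 0*(-18/4) = 0*(-18*¼) = 0*(-9/2) = 0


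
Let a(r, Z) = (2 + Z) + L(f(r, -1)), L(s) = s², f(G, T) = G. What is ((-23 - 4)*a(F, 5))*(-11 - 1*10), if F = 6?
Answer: 24381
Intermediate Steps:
a(r, Z) = 2 + Z + r² (a(r, Z) = (2 + Z) + r² = 2 + Z + r²)
((-23 - 4)*a(F, 5))*(-11 - 1*10) = ((-23 - 4)*(2 + 5 + 6²))*(-11 - 1*10) = (-27*(2 + 5 + 36))*(-11 - 10) = -27*43*(-21) = -1161*(-21) = 24381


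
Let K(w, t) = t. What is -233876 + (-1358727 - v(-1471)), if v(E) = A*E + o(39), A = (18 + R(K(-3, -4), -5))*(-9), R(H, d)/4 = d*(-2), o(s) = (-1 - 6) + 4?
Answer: -2360462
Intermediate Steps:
o(s) = -3 (o(s) = -7 + 4 = -3)
R(H, d) = -8*d (R(H, d) = 4*(d*(-2)) = 4*(-2*d) = -8*d)
A = -522 (A = (18 - 8*(-5))*(-9) = (18 + 40)*(-9) = 58*(-9) = -522)
v(E) = -3 - 522*E (v(E) = -522*E - 3 = -3 - 522*E)
-233876 + (-1358727 - v(-1471)) = -233876 + (-1358727 - (-3 - 522*(-1471))) = -233876 + (-1358727 - (-3 + 767862)) = -233876 + (-1358727 - 1*767859) = -233876 + (-1358727 - 767859) = -233876 - 2126586 = -2360462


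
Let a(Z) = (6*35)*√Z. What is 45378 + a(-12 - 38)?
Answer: 45378 + 1050*I*√2 ≈ 45378.0 + 1484.9*I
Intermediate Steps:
a(Z) = 210*√Z
45378 + a(-12 - 38) = 45378 + 210*√(-12 - 38) = 45378 + 210*√(-50) = 45378 + 210*(5*I*√2) = 45378 + 1050*I*√2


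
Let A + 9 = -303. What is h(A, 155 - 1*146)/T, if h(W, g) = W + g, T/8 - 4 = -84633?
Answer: 303/677032 ≈ 0.00044754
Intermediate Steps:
A = -312 (A = -9 - 303 = -312)
T = -677032 (T = 32 + 8*(-84633) = 32 - 677064 = -677032)
h(A, 155 - 1*146)/T = (-312 + (155 - 1*146))/(-677032) = (-312 + (155 - 146))*(-1/677032) = (-312 + 9)*(-1/677032) = -303*(-1/677032) = 303/677032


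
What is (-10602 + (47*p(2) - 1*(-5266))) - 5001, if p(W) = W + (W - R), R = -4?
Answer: -9961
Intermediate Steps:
p(W) = 4 + 2*W (p(W) = W + (W - 1*(-4)) = W + (W + 4) = W + (4 + W) = 4 + 2*W)
(-10602 + (47*p(2) - 1*(-5266))) - 5001 = (-10602 + (47*(4 + 2*2) - 1*(-5266))) - 5001 = (-10602 + (47*(4 + 4) + 5266)) - 5001 = (-10602 + (47*8 + 5266)) - 5001 = (-10602 + (376 + 5266)) - 5001 = (-10602 + 5642) - 5001 = -4960 - 5001 = -9961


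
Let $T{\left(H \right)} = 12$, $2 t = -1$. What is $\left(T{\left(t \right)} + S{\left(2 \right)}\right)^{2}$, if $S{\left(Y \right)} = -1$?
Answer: $121$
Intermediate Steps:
$t = - \frac{1}{2}$ ($t = \frac{1}{2} \left(-1\right) = - \frac{1}{2} \approx -0.5$)
$\left(T{\left(t \right)} + S{\left(2 \right)}\right)^{2} = \left(12 - 1\right)^{2} = 11^{2} = 121$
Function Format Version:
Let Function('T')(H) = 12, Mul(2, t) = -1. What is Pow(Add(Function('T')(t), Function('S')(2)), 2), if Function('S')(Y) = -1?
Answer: 121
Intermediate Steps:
t = Rational(-1, 2) (t = Mul(Rational(1, 2), -1) = Rational(-1, 2) ≈ -0.50000)
Pow(Add(Function('T')(t), Function('S')(2)), 2) = Pow(Add(12, -1), 2) = Pow(11, 2) = 121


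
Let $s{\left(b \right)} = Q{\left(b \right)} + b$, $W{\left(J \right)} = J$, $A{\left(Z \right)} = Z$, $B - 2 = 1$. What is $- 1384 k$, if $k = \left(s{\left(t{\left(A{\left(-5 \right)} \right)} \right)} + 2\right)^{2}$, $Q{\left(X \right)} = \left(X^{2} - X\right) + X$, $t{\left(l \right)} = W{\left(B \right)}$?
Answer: $-271264$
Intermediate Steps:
$B = 3$ ($B = 2 + 1 = 3$)
$t{\left(l \right)} = 3$
$Q{\left(X \right)} = X^{2}$
$s{\left(b \right)} = b + b^{2}$ ($s{\left(b \right)} = b^{2} + b = b + b^{2}$)
$k = 196$ ($k = \left(3 \left(1 + 3\right) + 2\right)^{2} = \left(3 \cdot 4 + 2\right)^{2} = \left(12 + 2\right)^{2} = 14^{2} = 196$)
$- 1384 k = \left(-1384\right) 196 = -271264$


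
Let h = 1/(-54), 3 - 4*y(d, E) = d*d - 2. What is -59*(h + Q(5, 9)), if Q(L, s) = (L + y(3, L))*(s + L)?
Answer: -178357/54 ≈ -3302.9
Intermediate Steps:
y(d, E) = 5/4 - d²/4 (y(d, E) = ¾ - (d*d - 2)/4 = ¾ - (d² - 2)/4 = ¾ - (-2 + d²)/4 = ¾ + (½ - d²/4) = 5/4 - d²/4)
Q(L, s) = (-1 + L)*(L + s) (Q(L, s) = (L + (5/4 - ¼*3²))*(s + L) = (L + (5/4 - ¼*9))*(L + s) = (L + (5/4 - 9/4))*(L + s) = (L - 1)*(L + s) = (-1 + L)*(L + s))
h = -1/54 ≈ -0.018519
-59*(h + Q(5, 9)) = -59*(-1/54 + (5² - 1*5 - 1*9 + 5*9)) = -59*(-1/54 + (25 - 5 - 9 + 45)) = -59*(-1/54 + 56) = -59*3023/54 = -178357/54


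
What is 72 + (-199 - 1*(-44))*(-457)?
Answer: 70907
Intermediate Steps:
72 + (-199 - 1*(-44))*(-457) = 72 + (-199 + 44)*(-457) = 72 - 155*(-457) = 72 + 70835 = 70907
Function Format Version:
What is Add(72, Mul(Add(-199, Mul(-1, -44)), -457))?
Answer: 70907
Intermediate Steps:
Add(72, Mul(Add(-199, Mul(-1, -44)), -457)) = Add(72, Mul(Add(-199, 44), -457)) = Add(72, Mul(-155, -457)) = Add(72, 70835) = 70907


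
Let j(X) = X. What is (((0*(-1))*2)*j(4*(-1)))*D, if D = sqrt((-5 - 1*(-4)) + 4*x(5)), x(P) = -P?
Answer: 0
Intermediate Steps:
D = I*sqrt(21) (D = sqrt((-5 - 1*(-4)) + 4*(-1*5)) = sqrt((-5 + 4) + 4*(-5)) = sqrt(-1 - 20) = sqrt(-21) = I*sqrt(21) ≈ 4.5826*I)
(((0*(-1))*2)*j(4*(-1)))*D = (((0*(-1))*2)*(4*(-1)))*(I*sqrt(21)) = ((0*2)*(-4))*(I*sqrt(21)) = (0*(-4))*(I*sqrt(21)) = 0*(I*sqrt(21)) = 0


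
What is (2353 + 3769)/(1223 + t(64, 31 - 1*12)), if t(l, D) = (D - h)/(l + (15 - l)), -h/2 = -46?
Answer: 45915/9136 ≈ 5.0257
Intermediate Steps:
h = 92 (h = -2*(-46) = 92)
t(l, D) = -92/15 + D/15 (t(l, D) = (D - 1*92)/(l + (15 - l)) = (D - 92)/15 = (-92 + D)*(1/15) = -92/15 + D/15)
(2353 + 3769)/(1223 + t(64, 31 - 1*12)) = (2353 + 3769)/(1223 + (-92/15 + (31 - 1*12)/15)) = 6122/(1223 + (-92/15 + (31 - 12)/15)) = 6122/(1223 + (-92/15 + (1/15)*19)) = 6122/(1223 + (-92/15 + 19/15)) = 6122/(1223 - 73/15) = 6122/(18272/15) = 6122*(15/18272) = 45915/9136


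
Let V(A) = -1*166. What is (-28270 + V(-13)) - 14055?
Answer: -42491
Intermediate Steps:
V(A) = -166
(-28270 + V(-13)) - 14055 = (-28270 - 166) - 14055 = -28436 - 14055 = -42491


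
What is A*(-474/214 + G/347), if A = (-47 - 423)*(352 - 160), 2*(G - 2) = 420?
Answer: 5374243200/37129 ≈ 1.4475e+5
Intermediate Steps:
G = 212 (G = 2 + (½)*420 = 2 + 210 = 212)
A = -90240 (A = -470*192 = -90240)
A*(-474/214 + G/347) = -90240*(-474/214 + 212/347) = -90240*(-474*1/214 + 212*(1/347)) = -90240*(-237/107 + 212/347) = -90240*(-59555/37129) = 5374243200/37129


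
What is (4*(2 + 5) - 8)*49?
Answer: 980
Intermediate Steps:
(4*(2 + 5) - 8)*49 = (4*7 - 8)*49 = (28 - 8)*49 = 20*49 = 980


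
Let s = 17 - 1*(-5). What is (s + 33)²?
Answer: 3025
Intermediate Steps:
s = 22 (s = 17 + 5 = 22)
(s + 33)² = (22 + 33)² = 55² = 3025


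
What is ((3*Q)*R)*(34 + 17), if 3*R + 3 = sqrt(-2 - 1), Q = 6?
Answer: -918 + 306*I*sqrt(3) ≈ -918.0 + 530.01*I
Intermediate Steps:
R = -1 + I*sqrt(3)/3 (R = -1 + sqrt(-2 - 1)/3 = -1 + sqrt(-3)/3 = -1 + (I*sqrt(3))/3 = -1 + I*sqrt(3)/3 ≈ -1.0 + 0.57735*I)
((3*Q)*R)*(34 + 17) = ((3*6)*(-1 + I*sqrt(3)/3))*(34 + 17) = (18*(-1 + I*sqrt(3)/3))*51 = (-18 + 6*I*sqrt(3))*51 = -918 + 306*I*sqrt(3)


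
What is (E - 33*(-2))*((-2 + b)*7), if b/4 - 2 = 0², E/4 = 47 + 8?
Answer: 12012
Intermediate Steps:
E = 220 (E = 4*(47 + 8) = 4*55 = 220)
b = 8 (b = 8 + 4*0² = 8 + 4*0 = 8 + 0 = 8)
(E - 33*(-2))*((-2 + b)*7) = (220 - 33*(-2))*((-2 + 8)*7) = (220 + 66)*(6*7) = 286*42 = 12012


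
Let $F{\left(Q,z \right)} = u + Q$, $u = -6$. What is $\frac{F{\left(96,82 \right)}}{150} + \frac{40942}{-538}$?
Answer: $- \frac{101548}{1345} \approx -75.5$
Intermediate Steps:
$F{\left(Q,z \right)} = -6 + Q$
$\frac{F{\left(96,82 \right)}}{150} + \frac{40942}{-538} = \frac{-6 + 96}{150} + \frac{40942}{-538} = 90 \cdot \frac{1}{150} + 40942 \left(- \frac{1}{538}\right) = \frac{3}{5} - \frac{20471}{269} = - \frac{101548}{1345}$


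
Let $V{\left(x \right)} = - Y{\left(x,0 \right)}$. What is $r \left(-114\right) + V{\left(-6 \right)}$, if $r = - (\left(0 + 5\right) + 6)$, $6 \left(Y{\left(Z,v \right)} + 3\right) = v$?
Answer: $1257$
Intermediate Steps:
$Y{\left(Z,v \right)} = -3 + \frac{v}{6}$
$V{\left(x \right)} = 3$ ($V{\left(x \right)} = - (-3 + \frac{1}{6} \cdot 0) = - (-3 + 0) = \left(-1\right) \left(-3\right) = 3$)
$r = -11$ ($r = - (5 + 6) = \left(-1\right) 11 = -11$)
$r \left(-114\right) + V{\left(-6 \right)} = \left(-11\right) \left(-114\right) + 3 = 1254 + 3 = 1257$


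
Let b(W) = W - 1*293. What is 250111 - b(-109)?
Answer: 250513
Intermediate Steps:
b(W) = -293 + W (b(W) = W - 293 = -293 + W)
250111 - b(-109) = 250111 - (-293 - 109) = 250111 - 1*(-402) = 250111 + 402 = 250513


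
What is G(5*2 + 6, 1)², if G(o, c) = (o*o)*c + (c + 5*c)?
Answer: 68644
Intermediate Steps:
G(o, c) = 6*c + c*o² (G(o, c) = o²*c + 6*c = c*o² + 6*c = 6*c + c*o²)
G(5*2 + 6, 1)² = (1*(6 + (5*2 + 6)²))² = (1*(6 + (10 + 6)²))² = (1*(6 + 16²))² = (1*(6 + 256))² = (1*262)² = 262² = 68644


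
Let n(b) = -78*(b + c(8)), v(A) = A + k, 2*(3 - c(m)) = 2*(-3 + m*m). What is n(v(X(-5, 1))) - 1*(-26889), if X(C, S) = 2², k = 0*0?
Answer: 31101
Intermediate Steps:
c(m) = 6 - m² (c(m) = 3 - (-3 + m*m) = 3 - (-3 + m²) = 3 - (-6 + 2*m²)/2 = 3 + (3 - m²) = 6 - m²)
k = 0
X(C, S) = 4
v(A) = A (v(A) = A + 0 = A)
n(b) = 4524 - 78*b (n(b) = -78*(b + (6 - 1*8²)) = -78*(b + (6 - 1*64)) = -78*(b + (6 - 64)) = -78*(b - 58) = -78*(-58 + b) = 4524 - 78*b)
n(v(X(-5, 1))) - 1*(-26889) = (4524 - 78*4) - 1*(-26889) = (4524 - 312) + 26889 = 4212 + 26889 = 31101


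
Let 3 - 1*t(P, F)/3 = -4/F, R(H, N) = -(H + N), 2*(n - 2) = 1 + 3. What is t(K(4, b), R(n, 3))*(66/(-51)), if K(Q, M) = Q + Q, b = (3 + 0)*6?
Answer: -66/7 ≈ -9.4286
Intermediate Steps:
n = 4 (n = 2 + (1 + 3)/2 = 2 + (1/2)*4 = 2 + 2 = 4)
b = 18 (b = 3*6 = 18)
K(Q, M) = 2*Q
R(H, N) = -H - N
t(P, F) = 9 + 12/F (t(P, F) = 9 - (-12)/F = 9 + 12/F)
t(K(4, b), R(n, 3))*(66/(-51)) = (9 + 12/(-1*4 - 1*3))*(66/(-51)) = (9 + 12/(-4 - 3))*(66*(-1/51)) = (9 + 12/(-7))*(-22/17) = (9 + 12*(-1/7))*(-22/17) = (9 - 12/7)*(-22/17) = (51/7)*(-22/17) = -66/7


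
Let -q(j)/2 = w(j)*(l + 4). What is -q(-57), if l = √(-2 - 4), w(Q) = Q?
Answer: -456 - 114*I*√6 ≈ -456.0 - 279.24*I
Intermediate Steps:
l = I*√6 (l = √(-6) = I*√6 ≈ 2.4495*I)
q(j) = -2*j*(4 + I*√6) (q(j) = -2*j*(I*√6 + 4) = -2*j*(4 + I*√6))
-q(-57) = -(-2)*(-57)*(4 + I*√6) = -(456 + 114*I*√6) = -456 - 114*I*√6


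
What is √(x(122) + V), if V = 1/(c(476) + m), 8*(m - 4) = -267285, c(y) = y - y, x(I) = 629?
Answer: √44925798281637/267253 ≈ 25.080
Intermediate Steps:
c(y) = 0
m = -267253/8 (m = 4 + (⅛)*(-267285) = 4 - 267285/8 = -267253/8 ≈ -33407.)
V = -8/267253 (V = 1/(0 - 267253/8) = 1/(-267253/8) = -8/267253 ≈ -2.9934e-5)
√(x(122) + V) = √(629 - 8/267253) = √(168102129/267253) = √44925798281637/267253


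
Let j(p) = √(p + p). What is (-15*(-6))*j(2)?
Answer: 180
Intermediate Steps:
j(p) = √2*√p (j(p) = √(2*p) = √2*√p)
(-15*(-6))*j(2) = (-15*(-6))*(√2*√2) = 90*2 = 180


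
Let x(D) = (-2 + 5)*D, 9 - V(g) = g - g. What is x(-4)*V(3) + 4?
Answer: -104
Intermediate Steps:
V(g) = 9 (V(g) = 9 - (g - g) = 9 - 1*0 = 9 + 0 = 9)
x(D) = 3*D
x(-4)*V(3) + 4 = (3*(-4))*9 + 4 = -12*9 + 4 = -108 + 4 = -104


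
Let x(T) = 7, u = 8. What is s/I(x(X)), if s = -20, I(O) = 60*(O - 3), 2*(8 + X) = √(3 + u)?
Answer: -1/12 ≈ -0.083333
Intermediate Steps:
X = -8 + √11/2 (X = -8 + √(3 + 8)/2 = -8 + √11/2 ≈ -6.3417)
I(O) = -180 + 60*O (I(O) = 60*(-3 + O) = -180 + 60*O)
s/I(x(X)) = -20/(-180 + 60*7) = -20/(-180 + 420) = -20/240 = -20*1/240 = -1/12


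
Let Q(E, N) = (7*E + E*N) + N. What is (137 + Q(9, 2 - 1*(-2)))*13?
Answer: 3120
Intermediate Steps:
Q(E, N) = N + 7*E + E*N
(137 + Q(9, 2 - 1*(-2)))*13 = (137 + ((2 - 1*(-2)) + 7*9 + 9*(2 - 1*(-2))))*13 = (137 + ((2 + 2) + 63 + 9*(2 + 2)))*13 = (137 + (4 + 63 + 9*4))*13 = (137 + (4 + 63 + 36))*13 = (137 + 103)*13 = 240*13 = 3120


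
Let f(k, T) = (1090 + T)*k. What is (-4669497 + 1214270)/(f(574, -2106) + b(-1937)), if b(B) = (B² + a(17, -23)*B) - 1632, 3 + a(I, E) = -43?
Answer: -3455227/3256255 ≈ -1.0611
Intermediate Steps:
f(k, T) = k*(1090 + T)
a(I, E) = -46 (a(I, E) = -3 - 43 = -46)
b(B) = -1632 + B² - 46*B (b(B) = (B² - 46*B) - 1632 = -1632 + B² - 46*B)
(-4669497 + 1214270)/(f(574, -2106) + b(-1937)) = (-4669497 + 1214270)/(574*(1090 - 2106) + (-1632 + (-1937)² - 46*(-1937))) = -3455227/(574*(-1016) + (-1632 + 3751969 + 89102)) = -3455227/(-583184 + 3839439) = -3455227/3256255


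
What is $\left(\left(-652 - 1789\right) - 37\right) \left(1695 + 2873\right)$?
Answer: $-11319504$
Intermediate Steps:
$\left(\left(-652 - 1789\right) - 37\right) \left(1695 + 2873\right) = \left(\left(-652 - 1789\right) - 37\right) 4568 = \left(-2441 - 37\right) 4568 = \left(-2478\right) 4568 = -11319504$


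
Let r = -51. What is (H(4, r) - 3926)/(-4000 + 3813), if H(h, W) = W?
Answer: 3977/187 ≈ 21.267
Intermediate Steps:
(H(4, r) - 3926)/(-4000 + 3813) = (-51 - 3926)/(-4000 + 3813) = -3977/(-187) = -3977*(-1/187) = 3977/187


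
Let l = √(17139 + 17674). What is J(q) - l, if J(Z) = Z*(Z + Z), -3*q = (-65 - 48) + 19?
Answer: 17672/9 - √34813 ≈ 1777.0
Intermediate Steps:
q = 94/3 (q = -((-65 - 48) + 19)/3 = -(-113 + 19)/3 = -⅓*(-94) = 94/3 ≈ 31.333)
J(Z) = 2*Z² (J(Z) = Z*(2*Z) = 2*Z²)
l = √34813 ≈ 186.58
J(q) - l = 2*(94/3)² - √34813 = 2*(8836/9) - √34813 = 17672/9 - √34813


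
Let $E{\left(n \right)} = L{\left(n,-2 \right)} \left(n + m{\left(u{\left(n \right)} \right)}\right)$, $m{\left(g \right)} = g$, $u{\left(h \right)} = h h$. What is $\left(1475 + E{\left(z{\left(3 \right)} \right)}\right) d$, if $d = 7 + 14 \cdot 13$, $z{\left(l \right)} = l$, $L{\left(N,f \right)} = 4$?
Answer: $287847$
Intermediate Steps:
$u{\left(h \right)} = h^{2}$
$d = 189$ ($d = 7 + 182 = 189$)
$E{\left(n \right)} = 4 n + 4 n^{2}$ ($E{\left(n \right)} = 4 \left(n + n^{2}\right) = 4 n + 4 n^{2}$)
$\left(1475 + E{\left(z{\left(3 \right)} \right)}\right) d = \left(1475 + 4 \cdot 3 \left(1 + 3\right)\right) 189 = \left(1475 + 4 \cdot 3 \cdot 4\right) 189 = \left(1475 + 48\right) 189 = 1523 \cdot 189 = 287847$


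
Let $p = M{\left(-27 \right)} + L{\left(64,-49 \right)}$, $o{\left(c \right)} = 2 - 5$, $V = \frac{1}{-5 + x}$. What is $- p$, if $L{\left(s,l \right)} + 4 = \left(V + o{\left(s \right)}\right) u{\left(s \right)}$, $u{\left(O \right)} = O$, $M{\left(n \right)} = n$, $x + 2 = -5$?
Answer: $\frac{685}{3} \approx 228.33$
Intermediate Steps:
$x = -7$ ($x = -2 - 5 = -7$)
$V = - \frac{1}{12}$ ($V = \frac{1}{-5 - 7} = \frac{1}{-12} = - \frac{1}{12} \approx -0.083333$)
$o{\left(c \right)} = -3$ ($o{\left(c \right)} = 2 - 5 = -3$)
$L{\left(s,l \right)} = -4 - \frac{37 s}{12}$ ($L{\left(s,l \right)} = -4 + \left(- \frac{1}{12} - 3\right) s = -4 - \frac{37 s}{12}$)
$p = - \frac{685}{3}$ ($p = -27 - \frac{604}{3} = - \frac{685}{3} \approx -228.33$)
$- p = \left(-1\right) \left(- \frac{685}{3}\right) = \frac{685}{3}$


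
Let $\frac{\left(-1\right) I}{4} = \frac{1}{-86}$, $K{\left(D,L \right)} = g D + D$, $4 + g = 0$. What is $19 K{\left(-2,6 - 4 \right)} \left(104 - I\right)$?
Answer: $\frac{509580}{43} \approx 11851.0$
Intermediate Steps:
$g = -4$ ($g = -4 + 0 = -4$)
$K{\left(D,L \right)} = - 3 D$ ($K{\left(D,L \right)} = - 4 D + D = - 3 D$)
$I = \frac{2}{43}$ ($I = - \frac{4}{-86} = \left(-4\right) \left(- \frac{1}{86}\right) = \frac{2}{43} \approx 0.046512$)
$19 K{\left(-2,6 - 4 \right)} \left(104 - I\right) = 19 \left(\left(-3\right) \left(-2\right)\right) \left(104 - \frac{2}{43}\right) = 19 \cdot 6 \left(104 - \frac{2}{43}\right) = 114 \cdot \frac{4470}{43} = \frac{509580}{43}$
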